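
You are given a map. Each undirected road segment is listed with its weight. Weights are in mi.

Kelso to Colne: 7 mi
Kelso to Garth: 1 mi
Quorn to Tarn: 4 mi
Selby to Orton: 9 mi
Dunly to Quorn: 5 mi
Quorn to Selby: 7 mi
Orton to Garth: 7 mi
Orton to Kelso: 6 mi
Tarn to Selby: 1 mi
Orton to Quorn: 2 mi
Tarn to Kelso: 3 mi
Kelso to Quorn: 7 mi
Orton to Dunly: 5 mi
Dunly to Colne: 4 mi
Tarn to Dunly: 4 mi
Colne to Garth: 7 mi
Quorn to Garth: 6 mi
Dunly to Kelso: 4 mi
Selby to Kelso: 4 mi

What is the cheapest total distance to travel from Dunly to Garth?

5 mi

Enumerating some paths:
Dunly → Tarn → Kelso → Garth: 4+3+1 = 8
Dunly → Kelso → Garth: 4+1 = 5
The minimum is 5 mi via Dunly → Kelso → Garth.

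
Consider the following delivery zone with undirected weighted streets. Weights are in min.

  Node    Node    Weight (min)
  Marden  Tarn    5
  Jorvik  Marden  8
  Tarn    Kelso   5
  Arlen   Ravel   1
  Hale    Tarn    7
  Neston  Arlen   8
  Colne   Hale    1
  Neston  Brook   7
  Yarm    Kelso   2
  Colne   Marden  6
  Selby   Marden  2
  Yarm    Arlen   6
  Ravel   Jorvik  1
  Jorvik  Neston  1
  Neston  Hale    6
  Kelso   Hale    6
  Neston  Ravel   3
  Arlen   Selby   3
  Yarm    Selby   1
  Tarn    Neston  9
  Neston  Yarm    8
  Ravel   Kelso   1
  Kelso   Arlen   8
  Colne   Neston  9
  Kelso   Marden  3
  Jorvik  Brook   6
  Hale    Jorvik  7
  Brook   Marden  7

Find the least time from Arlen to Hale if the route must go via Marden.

12 min

Best Arlen to Marden: Arlen → Ravel → Kelso → Marden costing 5
Shortest Marden→Hale: Marden → Colne → Hale = 7
Total via Marden: 5 + 7 = 12 min.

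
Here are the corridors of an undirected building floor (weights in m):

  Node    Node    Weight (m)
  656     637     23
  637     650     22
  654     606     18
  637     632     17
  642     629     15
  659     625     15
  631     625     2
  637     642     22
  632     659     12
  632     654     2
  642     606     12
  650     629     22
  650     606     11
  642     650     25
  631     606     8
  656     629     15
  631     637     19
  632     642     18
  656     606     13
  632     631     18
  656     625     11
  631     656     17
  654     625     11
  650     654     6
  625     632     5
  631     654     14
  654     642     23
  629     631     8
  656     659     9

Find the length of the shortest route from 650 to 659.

20 m

Enumerating some paths:
650 → 654 → 632 → 659: 6+2+12 = 20
650 → 654 → 632 → 625 → 659: 6+2+5+15 = 28
Cheapest is 650 → 654 → 632 → 659 at 20 m.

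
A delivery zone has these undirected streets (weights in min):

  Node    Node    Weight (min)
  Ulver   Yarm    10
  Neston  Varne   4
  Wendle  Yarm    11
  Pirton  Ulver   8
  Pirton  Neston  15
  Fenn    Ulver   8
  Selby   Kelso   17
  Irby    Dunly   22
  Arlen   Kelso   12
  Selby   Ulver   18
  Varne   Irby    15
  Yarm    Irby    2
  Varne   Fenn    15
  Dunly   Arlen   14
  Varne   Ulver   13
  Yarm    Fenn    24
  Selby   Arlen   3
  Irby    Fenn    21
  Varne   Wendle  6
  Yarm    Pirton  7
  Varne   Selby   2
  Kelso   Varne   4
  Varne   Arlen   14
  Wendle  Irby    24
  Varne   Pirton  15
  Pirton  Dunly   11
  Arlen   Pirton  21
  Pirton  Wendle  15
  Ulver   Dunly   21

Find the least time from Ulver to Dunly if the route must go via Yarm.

Best Ulver to Yarm: Ulver–Yarm costing 10
Shortest Yarm→Dunly: Yarm–Pirton–Dunly = 18
Total via Yarm: 10 + 18 = 28 min.

28 min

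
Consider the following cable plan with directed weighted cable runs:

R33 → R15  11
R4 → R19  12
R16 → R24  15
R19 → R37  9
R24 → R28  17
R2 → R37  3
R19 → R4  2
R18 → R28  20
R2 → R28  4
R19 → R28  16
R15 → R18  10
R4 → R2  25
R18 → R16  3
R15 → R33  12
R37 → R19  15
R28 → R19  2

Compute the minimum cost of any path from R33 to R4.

Compare a few routes:
R33 - R15 - R18 - R28 - R19 - R4: 11+10+20+2+2 = 45
R33 - R15 - R18 - R16 - R24 - R28 - R19 - R4: 11+10+3+15+17+2+2 = 60
Cheapest is R33 - R15 - R18 - R28 - R19 - R4 at 45.

45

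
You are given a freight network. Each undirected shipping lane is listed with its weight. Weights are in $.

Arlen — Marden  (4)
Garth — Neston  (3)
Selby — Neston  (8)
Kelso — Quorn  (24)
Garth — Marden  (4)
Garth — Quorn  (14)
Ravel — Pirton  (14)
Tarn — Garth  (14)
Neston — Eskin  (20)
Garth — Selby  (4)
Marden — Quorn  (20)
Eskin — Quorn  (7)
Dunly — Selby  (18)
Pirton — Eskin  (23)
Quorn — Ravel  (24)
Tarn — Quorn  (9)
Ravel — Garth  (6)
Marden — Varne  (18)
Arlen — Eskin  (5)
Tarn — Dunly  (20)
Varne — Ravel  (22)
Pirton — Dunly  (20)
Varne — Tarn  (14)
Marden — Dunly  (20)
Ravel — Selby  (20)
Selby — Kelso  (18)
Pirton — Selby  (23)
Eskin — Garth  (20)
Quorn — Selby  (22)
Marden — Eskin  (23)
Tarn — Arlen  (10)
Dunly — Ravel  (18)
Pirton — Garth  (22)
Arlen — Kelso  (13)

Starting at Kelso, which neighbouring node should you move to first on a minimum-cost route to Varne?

Candidate routes:
Kelso → Selby → Garth → Marden → Varne: 18+4+4+18 = 44
Kelso → Arlen → Marden → Varne: 13+4+18 = 35
Kelso → Arlen → Tarn → Varne: 13+10+14 = 37
The minimum is $35 via Kelso → Arlen → Marden → Varne.
So from Kelso the first move is to Arlen.

Arlen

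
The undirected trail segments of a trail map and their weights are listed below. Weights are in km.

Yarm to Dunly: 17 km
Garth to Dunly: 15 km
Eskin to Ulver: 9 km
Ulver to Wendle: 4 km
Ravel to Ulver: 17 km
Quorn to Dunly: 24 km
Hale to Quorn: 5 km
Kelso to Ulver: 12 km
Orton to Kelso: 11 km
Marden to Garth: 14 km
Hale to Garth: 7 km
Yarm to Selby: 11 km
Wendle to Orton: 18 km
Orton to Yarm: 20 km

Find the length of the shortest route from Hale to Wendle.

77 km

Enumerating some paths:
Hale - Garth - Dunly - Yarm - Orton - Wendle: 7+15+17+20+18 = 77
Hale - Quorn - Dunly - Yarm - Orton - Wendle: 5+24+17+20+18 = 84
Hale - Garth - Dunly - Yarm - Orton - Kelso - Ulver - Wendle: 7+15+17+20+11+12+4 = 86
The minimum is 77 km via Hale - Garth - Dunly - Yarm - Orton - Wendle.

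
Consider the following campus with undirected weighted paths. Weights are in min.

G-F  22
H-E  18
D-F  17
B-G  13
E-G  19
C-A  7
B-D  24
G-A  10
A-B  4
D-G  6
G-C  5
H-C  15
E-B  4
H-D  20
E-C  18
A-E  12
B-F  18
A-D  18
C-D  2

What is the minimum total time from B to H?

22 min

Settle nodes by increasing distance from B:
B: 0
A: 4  (via B)
E: 4  (via B)
C: 11  (via A)
D: 13  (via C)
G: 13  (via B)
F: 18  (via B)
H: 22  (via E)
Shortest route: B → E → H = 22 min.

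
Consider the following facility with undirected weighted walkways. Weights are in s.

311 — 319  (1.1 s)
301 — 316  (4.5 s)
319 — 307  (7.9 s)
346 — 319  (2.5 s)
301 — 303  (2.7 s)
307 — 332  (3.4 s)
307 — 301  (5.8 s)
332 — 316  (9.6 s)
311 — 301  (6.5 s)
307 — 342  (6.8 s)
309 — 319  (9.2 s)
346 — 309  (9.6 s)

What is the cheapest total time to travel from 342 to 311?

Shortest distances from 342:
342: 0
307: 6.8  (via 342)
332: 10.2  (via 307)
301: 12.6  (via 307)
319: 14.7  (via 307)
303: 15.3  (via 301)
311: 15.8  (via 319)
Shortest route: 342–307–319–311 = 15.8 s.

15.8 s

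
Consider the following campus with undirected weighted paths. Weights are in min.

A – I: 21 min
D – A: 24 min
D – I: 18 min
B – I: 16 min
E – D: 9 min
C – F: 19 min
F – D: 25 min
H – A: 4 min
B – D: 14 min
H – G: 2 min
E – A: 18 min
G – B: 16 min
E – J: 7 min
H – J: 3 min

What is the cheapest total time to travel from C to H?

63 min

Enumerating some paths:
C → F → D → E → J → H: 19+25+9+7+3 = 63
C → F → D → B → G → H: 19+25+14+16+2 = 76
C → F → D → E → A → H: 19+25+9+18+4 = 75
C → F → D → A → H: 19+25+24+4 = 72
Cheapest is C → F → D → E → J → H at 63 min.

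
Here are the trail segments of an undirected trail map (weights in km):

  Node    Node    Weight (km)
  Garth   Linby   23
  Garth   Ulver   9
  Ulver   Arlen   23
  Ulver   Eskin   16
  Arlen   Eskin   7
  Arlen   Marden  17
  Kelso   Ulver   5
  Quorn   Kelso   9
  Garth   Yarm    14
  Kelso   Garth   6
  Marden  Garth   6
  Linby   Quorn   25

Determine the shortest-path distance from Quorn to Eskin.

30 km

Enumerating some paths:
Quorn - Kelso - Garth - Ulver - Eskin: 9+6+9+16 = 40
Quorn - Kelso - Ulver - Arlen - Eskin: 9+5+23+7 = 44
Quorn - Kelso - Ulver - Eskin: 9+5+16 = 30
The minimum is 30 km via Quorn - Kelso - Ulver - Eskin.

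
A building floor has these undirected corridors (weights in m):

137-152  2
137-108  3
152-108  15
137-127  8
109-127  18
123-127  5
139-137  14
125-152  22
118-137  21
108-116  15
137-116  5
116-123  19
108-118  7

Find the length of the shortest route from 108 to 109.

Running Dijkstra from 108:
108: 0
137: 3  (via 108)
152: 5  (via 137)
118: 7  (via 108)
116: 8  (via 137)
127: 11  (via 137)
123: 16  (via 127)
139: 17  (via 137)
125: 27  (via 152)
109: 29  (via 127)
Shortest route: 108 → 137 → 127 → 109 = 29 m.

29 m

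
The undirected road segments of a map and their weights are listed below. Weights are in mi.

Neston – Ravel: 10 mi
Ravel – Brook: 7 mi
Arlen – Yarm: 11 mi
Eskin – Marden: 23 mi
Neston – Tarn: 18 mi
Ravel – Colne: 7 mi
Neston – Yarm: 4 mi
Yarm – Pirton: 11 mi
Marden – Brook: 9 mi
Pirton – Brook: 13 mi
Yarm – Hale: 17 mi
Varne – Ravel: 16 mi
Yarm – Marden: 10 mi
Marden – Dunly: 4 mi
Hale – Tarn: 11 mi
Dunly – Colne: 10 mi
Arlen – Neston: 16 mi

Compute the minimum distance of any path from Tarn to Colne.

Candidate routes:
Tarn - Neston - Ravel - Colne: 18+10+7 = 35
Tarn - Neston - Yarm - Marden - Dunly - Colne: 18+4+10+4+10 = 46
The minimum is 35 mi via Tarn - Neston - Ravel - Colne.

35 mi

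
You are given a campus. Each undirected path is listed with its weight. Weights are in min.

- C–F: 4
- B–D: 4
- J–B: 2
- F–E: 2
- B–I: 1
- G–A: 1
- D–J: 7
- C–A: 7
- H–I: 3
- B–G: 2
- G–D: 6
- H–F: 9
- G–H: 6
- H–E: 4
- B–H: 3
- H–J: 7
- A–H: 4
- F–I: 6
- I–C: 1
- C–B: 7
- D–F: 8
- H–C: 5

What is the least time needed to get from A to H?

Running Dijkstra from A:
A: 0
G: 1  (via A)
B: 3  (via G)
H: 4  (via A)
Shortest route: A–H = 4 min.

4 min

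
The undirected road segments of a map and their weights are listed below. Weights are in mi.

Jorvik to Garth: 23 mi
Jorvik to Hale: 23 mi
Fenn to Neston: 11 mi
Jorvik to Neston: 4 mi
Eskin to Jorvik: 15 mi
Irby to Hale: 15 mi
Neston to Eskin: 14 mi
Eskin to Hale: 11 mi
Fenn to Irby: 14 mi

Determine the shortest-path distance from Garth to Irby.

Enumerating some paths:
Garth–Jorvik–Hale–Irby: 23+23+15 = 61
Garth–Jorvik–Neston–Fenn–Irby: 23+4+11+14 = 52
Cheapest is Garth–Jorvik–Neston–Fenn–Irby at 52 mi.

52 mi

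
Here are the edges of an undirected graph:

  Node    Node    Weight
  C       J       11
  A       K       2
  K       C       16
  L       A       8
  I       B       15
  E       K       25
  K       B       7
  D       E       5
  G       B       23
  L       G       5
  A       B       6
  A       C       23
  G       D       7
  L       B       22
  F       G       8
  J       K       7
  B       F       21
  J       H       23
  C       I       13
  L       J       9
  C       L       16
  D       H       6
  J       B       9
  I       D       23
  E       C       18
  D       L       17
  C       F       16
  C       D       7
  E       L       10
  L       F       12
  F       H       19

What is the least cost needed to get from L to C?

Candidate routes:
L → C: 16 = 16
L → G → D → C: 5+7+7 = 19
The minimum is 16 via L → C.

16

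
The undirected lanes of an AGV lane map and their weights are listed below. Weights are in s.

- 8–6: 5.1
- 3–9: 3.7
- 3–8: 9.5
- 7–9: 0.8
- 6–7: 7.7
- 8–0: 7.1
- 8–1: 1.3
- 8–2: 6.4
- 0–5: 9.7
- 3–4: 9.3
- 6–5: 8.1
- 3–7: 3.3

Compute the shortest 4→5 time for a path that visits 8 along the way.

32 s

Shortest 4→8: 4 → 3 → 8 = 18.8
Best 8 to 5: 8 → 6 → 5 costing 13.2
Total via 8: 18.8 + 13.2 = 32 s.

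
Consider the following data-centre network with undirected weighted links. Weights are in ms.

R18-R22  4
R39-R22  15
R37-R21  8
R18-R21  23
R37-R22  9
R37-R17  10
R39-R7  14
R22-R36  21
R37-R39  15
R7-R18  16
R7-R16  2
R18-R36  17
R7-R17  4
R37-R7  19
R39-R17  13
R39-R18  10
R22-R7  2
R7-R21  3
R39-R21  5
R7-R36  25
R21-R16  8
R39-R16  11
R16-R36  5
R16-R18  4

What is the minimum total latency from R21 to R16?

5 ms

Enumerating some paths:
R21 → R7 → R16: 3+2 = 5
R21 → R16: 8 = 8
Cheapest is R21 → R7 → R16 at 5 ms.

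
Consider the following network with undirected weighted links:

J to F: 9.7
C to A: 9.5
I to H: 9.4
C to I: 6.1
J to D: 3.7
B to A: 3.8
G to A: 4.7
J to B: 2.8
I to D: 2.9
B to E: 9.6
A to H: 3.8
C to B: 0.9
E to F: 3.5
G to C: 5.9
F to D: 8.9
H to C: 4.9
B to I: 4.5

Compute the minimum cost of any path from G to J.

9.6

Settle nodes by increasing distance from G:
G: 0
A: 4.7  (via G)
C: 5.9  (via G)
B: 6.8  (via C)
H: 8.5  (via A)
J: 9.6  (via B)
Shortest route: G–C–B–J = 9.6.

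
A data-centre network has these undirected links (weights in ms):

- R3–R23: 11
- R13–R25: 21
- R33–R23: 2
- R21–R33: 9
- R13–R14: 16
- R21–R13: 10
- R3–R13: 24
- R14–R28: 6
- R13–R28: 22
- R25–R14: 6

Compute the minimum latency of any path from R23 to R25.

42 ms

Enumerating some paths:
R23 - R33 - R21 - R13 - R25: 2+9+10+21 = 42
R23 - R33 - R21 - R13 - R14 - R25: 2+9+10+16+6 = 43
R23 - R33 - R21 - R13 - R28 - R14 - R25: 2+9+10+22+6+6 = 55
Cheapest is R23 - R33 - R21 - R13 - R25 at 42 ms.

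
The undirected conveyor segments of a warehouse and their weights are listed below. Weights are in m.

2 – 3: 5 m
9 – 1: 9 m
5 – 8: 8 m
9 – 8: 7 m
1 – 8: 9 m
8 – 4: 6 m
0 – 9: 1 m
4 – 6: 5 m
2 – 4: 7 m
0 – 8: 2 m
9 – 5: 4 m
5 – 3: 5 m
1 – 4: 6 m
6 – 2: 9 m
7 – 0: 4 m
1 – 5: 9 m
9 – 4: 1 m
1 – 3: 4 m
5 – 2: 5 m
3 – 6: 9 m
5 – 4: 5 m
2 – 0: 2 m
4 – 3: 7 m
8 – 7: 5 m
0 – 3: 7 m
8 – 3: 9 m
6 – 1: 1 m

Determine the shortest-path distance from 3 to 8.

Running Dijkstra from 3:
3: 0
1: 4  (via 3)
2: 5  (via 3)
5: 5  (via 3)
6: 5  (via 1)
0: 7  (via 3)
4: 7  (via 3)
9: 8  (via 0)
8: 9  (via 3)
Shortest route: 3–8 = 9 m.

9 m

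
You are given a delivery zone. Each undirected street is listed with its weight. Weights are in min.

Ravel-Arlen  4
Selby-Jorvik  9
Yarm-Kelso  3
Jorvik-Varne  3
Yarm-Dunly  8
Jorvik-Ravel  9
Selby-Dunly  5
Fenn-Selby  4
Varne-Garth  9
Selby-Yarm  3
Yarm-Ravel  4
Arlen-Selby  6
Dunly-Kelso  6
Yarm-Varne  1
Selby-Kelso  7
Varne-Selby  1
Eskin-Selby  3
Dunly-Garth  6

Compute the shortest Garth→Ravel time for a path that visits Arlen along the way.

20 min

Best Garth to Arlen: Garth–Varne–Selby–Arlen costing 16
Best Arlen to Ravel: Arlen–Ravel costing 4
Total via Arlen: 16 + 4 = 20 min.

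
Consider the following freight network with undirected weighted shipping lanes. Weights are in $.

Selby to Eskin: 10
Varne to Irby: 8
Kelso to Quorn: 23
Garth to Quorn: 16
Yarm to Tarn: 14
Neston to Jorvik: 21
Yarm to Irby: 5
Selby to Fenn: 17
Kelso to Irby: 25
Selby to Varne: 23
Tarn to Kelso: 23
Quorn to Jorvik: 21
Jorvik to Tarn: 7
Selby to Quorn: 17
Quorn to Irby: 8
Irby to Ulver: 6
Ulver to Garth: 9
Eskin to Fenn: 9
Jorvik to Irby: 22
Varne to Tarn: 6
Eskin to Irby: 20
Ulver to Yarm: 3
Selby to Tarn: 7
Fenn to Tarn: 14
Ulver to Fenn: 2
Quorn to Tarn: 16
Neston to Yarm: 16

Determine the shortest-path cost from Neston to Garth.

$28

Compare a few routes:
Neston–Yarm–Ulver–Garth: 16+3+9 = 28
Neston–Yarm–Irby–Ulver–Garth: 16+5+6+9 = 36
Neston–Yarm–Irby–Quorn–Garth: 16+5+8+16 = 45
The minimum is $28 via Neston–Yarm–Ulver–Garth.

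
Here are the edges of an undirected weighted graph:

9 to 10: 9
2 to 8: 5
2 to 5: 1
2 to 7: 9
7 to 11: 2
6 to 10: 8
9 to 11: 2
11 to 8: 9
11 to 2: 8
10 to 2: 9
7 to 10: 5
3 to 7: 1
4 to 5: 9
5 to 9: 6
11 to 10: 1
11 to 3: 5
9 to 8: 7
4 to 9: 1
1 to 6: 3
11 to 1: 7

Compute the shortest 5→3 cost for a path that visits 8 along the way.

18

Shortest 5→8: 5 → 2 → 8 = 6
Best 8 to 3: 8 → 11 → 7 → 3 costing 12
Total via 8: 6 + 12 = 18.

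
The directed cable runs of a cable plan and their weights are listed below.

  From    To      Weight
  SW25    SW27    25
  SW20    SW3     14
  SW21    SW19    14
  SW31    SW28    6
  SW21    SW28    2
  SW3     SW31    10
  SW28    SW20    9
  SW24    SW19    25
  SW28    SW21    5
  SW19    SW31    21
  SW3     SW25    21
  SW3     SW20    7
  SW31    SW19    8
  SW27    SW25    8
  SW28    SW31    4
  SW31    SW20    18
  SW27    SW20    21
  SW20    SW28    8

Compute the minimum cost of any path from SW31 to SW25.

Enumerating some paths:
SW31–SW28–SW20–SW3–SW25: 6+9+14+21 = 50
SW31–SW20–SW3–SW25: 18+14+21 = 53
The minimum is 50 via SW31–SW28–SW20–SW3–SW25.

50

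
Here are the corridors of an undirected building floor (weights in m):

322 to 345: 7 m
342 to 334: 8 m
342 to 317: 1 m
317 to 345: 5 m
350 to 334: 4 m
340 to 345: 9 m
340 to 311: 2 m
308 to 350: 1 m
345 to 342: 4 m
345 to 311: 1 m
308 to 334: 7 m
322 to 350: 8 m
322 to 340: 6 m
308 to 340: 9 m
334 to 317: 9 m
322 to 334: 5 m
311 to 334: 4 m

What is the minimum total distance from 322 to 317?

12 m

Compare a few routes:
322 → 340 → 311 → 345 → 317: 6+2+1+5 = 14
322 → 340 → 311 → 345 → 342 → 317: 6+2+1+4+1 = 14
322 → 345 → 317: 7+5 = 12
322 → 334 → 317: 5+9 = 14
Cheapest is 322 → 345 → 317 at 12 m.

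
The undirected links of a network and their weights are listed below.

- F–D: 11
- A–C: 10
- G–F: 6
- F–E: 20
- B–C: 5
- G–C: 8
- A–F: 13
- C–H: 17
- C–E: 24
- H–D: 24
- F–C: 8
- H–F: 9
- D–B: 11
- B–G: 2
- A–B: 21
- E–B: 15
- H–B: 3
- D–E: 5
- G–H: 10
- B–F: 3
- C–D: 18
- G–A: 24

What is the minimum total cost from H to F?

Enumerating some paths:
H–B–F: 3+3 = 6
H–F: 9 = 9
Cheapest is H–B–F at 6.

6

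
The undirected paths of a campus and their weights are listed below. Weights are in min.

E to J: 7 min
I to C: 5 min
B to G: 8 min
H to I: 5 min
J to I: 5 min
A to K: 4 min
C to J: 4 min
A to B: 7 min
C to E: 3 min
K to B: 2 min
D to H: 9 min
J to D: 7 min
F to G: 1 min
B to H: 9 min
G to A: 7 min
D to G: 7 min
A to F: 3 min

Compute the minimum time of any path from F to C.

19 min

Shortest distances from F:
F: 0
G: 1  (via F)
A: 3  (via F)
K: 7  (via A)
D: 8  (via G)
B: 9  (via G)
J: 15  (via D)
H: 17  (via D)
C: 19  (via J)
Shortest route: F–G–D–J–C = 19 min.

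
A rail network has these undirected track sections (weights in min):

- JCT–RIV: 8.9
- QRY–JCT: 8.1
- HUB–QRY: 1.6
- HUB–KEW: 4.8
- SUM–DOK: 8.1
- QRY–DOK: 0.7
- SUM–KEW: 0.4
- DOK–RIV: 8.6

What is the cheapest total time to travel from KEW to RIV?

Settle nodes by increasing distance from KEW:
KEW: 0
SUM: 0.4  (via KEW)
HUB: 4.8  (via KEW)
QRY: 6.4  (via HUB)
DOK: 7.1  (via QRY)
JCT: 14.5  (via QRY)
RIV: 15.7  (via DOK)
Shortest route: KEW–HUB–QRY–DOK–RIV = 15.7 min.

15.7 min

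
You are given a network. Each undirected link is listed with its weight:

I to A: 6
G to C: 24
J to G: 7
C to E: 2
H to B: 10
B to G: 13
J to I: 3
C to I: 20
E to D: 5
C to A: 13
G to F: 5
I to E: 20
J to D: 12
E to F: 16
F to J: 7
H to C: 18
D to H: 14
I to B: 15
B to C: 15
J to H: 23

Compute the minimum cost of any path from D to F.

19

Candidate routes:
D - E - F: 5+16 = 21
D - J - F: 12+7 = 19
D - J - G - F: 12+7+5 = 24
Cheapest is D - J - F at 19.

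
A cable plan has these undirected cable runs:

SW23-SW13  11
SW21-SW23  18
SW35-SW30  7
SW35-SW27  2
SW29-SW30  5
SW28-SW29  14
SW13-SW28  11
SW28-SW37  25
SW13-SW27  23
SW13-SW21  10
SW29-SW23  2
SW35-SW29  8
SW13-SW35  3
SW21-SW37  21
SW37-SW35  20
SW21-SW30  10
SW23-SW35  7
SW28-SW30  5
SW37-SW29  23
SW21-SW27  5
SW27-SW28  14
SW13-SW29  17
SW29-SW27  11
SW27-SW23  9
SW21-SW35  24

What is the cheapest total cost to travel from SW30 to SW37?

27

Compare a few routes:
SW30 - SW29 - SW37: 5+23 = 28
SW30 - SW28 - SW37: 5+25 = 30
SW30 - SW35 - SW37: 7+20 = 27
SW30 - SW21 - SW37: 10+21 = 31
The minimum is 27 via SW30 - SW35 - SW37.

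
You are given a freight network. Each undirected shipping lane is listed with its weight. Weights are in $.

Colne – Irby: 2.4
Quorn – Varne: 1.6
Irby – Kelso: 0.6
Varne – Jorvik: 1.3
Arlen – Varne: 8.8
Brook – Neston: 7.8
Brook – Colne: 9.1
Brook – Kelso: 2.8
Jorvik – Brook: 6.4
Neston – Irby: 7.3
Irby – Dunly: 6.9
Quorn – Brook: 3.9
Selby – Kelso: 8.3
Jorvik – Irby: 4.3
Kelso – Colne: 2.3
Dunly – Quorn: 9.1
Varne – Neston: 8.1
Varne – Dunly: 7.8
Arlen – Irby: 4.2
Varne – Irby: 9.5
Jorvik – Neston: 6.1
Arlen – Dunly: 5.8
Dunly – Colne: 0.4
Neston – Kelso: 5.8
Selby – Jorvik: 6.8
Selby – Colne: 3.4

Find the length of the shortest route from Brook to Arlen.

Enumerating some paths:
Brook–Kelso–Colne–Dunly–Arlen: 2.8+2.3+0.4+5.8 = 11.3
Brook–Kelso–Irby–Colne–Dunly–Arlen: 2.8+0.6+2.4+0.4+5.8 = 12
Brook–Kelso–Colne–Irby–Arlen: 2.8+2.3+2.4+4.2 = 11.7
Brook–Kelso–Irby–Arlen: 2.8+0.6+4.2 = 7.6
The minimum is $7.6 via Brook–Kelso–Irby–Arlen.

$7.6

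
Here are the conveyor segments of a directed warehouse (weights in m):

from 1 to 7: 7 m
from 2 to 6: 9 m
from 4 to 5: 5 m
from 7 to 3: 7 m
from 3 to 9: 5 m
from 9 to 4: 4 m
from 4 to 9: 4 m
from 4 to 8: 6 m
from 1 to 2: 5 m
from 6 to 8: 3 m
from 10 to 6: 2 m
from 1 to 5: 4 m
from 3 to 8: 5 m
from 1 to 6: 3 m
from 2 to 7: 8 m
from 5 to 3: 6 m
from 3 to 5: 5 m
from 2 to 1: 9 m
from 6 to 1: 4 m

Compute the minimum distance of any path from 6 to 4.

23 m

Settle nodes by increasing distance from 6:
6: 0
8: 3  (via 6)
1: 4  (via 6)
5: 8  (via 1)
2: 9  (via 1)
7: 11  (via 1)
3: 14  (via 5)
9: 19  (via 3)
4: 23  (via 9)
Shortest route: 6–1–5–3–9–4 = 23 m.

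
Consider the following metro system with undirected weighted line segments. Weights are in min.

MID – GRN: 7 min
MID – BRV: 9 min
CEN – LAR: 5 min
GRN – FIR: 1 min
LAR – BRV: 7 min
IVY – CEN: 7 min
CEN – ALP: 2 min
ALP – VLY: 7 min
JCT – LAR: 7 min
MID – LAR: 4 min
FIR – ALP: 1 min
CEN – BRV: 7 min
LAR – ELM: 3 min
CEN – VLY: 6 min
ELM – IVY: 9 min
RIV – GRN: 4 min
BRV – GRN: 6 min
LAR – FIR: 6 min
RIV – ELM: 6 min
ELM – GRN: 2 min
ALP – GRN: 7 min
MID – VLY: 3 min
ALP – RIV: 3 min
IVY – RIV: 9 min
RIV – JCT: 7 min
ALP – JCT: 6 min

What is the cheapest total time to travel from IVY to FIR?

10 min

Settle nodes by increasing distance from IVY:
IVY: 0
CEN: 7  (via IVY)
ALP: 9  (via CEN)
RIV: 9  (via IVY)
ELM: 9  (via IVY)
FIR: 10  (via ALP)
Shortest route: IVY → CEN → ALP → FIR = 10 min.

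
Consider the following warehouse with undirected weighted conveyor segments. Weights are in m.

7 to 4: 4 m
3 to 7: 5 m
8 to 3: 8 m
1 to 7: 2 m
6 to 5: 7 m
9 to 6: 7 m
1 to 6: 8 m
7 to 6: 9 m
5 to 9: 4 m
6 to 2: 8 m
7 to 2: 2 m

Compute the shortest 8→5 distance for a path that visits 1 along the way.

Shortest 8→1: 8–3–7–1 = 15
Best 1 to 5: 1–6–5 costing 15
Total via 1: 15 + 15 = 30 m.

30 m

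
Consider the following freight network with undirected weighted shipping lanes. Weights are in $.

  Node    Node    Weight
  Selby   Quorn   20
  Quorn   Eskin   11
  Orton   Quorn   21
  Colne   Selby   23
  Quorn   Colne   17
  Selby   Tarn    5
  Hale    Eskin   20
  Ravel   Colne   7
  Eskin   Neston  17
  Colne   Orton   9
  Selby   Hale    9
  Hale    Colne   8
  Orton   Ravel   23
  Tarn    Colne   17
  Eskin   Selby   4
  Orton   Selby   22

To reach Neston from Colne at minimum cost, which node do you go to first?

Hale

Candidate routes:
Colne–Selby–Eskin–Neston: 23+4+17 = 44
Colne–Tarn–Selby–Eskin–Neston: 17+5+4+17 = 43
Colne–Hale–Selby–Eskin–Neston: 8+9+4+17 = 38
Cheapest is Colne–Hale–Selby–Eskin–Neston at $38.
So from Colne the first move is to Hale.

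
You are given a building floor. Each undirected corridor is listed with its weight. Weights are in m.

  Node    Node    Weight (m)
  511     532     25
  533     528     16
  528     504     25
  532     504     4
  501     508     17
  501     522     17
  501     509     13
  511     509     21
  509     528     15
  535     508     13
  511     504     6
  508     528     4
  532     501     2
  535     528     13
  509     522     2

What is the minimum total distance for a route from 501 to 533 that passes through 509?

Best 501 to 509: 501 → 509 costing 13
Best 509 to 533: 509 → 528 → 533 costing 31
Total via 509: 13 + 31 = 44 m.

44 m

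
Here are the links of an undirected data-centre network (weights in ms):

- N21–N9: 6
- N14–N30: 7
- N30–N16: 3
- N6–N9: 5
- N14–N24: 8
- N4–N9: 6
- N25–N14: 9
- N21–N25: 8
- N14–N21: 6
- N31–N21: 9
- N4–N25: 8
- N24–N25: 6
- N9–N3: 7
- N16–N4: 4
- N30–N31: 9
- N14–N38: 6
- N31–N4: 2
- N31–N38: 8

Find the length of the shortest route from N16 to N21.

Settle nodes by increasing distance from N16:
N16: 0
N30: 3  (via N16)
N4: 4  (via N16)
N31: 6  (via N4)
N14: 10  (via N30)
N9: 10  (via N4)
N25: 12  (via N4)
N38: 14  (via N31)
N6: 15  (via N9)
N21: 15  (via N31)
Shortest route: N16 → N4 → N31 → N21 = 15 ms.

15 ms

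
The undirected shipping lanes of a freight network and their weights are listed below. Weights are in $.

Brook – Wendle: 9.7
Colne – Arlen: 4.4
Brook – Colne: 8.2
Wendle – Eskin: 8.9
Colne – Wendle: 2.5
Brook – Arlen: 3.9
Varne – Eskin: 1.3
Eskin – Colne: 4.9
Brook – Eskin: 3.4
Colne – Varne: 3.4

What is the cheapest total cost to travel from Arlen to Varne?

$7.8

Candidate routes:
Arlen–Brook–Eskin–Varne: 3.9+3.4+1.3 = 8.6
Arlen–Colne–Varne: 4.4+3.4 = 7.8
Cheapest is Arlen–Colne–Varne at $7.8.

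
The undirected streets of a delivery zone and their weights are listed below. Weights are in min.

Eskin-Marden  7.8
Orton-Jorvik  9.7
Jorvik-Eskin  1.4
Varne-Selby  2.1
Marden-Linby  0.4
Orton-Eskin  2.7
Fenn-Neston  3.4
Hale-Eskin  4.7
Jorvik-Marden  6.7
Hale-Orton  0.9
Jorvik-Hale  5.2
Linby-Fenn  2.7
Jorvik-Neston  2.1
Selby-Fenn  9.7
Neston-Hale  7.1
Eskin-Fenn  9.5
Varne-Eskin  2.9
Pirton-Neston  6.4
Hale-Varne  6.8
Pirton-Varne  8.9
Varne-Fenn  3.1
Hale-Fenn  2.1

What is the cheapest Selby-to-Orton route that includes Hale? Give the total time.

Shortest Selby→Hale: Selby–Varne–Fenn–Hale = 7.3
Best Hale to Orton: Hale–Orton costing 0.9
Total via Hale: 7.3 + 0.9 = 8.2 min.

8.2 min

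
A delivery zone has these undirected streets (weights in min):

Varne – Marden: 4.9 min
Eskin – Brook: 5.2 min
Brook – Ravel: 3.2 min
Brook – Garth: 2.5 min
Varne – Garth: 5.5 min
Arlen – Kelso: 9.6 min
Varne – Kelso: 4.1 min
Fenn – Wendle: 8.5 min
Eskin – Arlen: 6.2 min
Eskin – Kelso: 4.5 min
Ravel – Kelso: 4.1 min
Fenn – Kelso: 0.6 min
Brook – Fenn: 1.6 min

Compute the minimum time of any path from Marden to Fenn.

Enumerating some paths:
Marden–Varne–Kelso–Fenn: 4.9+4.1+0.6 = 9.6
Marden–Varne–Garth–Brook–Fenn: 4.9+5.5+2.5+1.6 = 14.5
The minimum is 9.6 min via Marden–Varne–Kelso–Fenn.

9.6 min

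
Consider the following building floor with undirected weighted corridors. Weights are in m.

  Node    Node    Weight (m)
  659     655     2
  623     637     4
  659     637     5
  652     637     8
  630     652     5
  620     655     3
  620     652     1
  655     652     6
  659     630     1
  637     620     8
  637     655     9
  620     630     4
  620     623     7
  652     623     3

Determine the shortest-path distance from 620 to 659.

Compare a few routes:
620–655–659: 3+2 = 5
620–652–630–659: 1+5+1 = 7
The minimum is 5 m via 620–655–659.

5 m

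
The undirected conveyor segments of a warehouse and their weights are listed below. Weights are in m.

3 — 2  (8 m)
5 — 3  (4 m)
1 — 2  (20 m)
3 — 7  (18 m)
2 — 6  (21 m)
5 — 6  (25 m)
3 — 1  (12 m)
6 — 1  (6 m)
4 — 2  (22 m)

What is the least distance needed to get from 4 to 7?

48 m

Compare a few routes:
4 → 2 → 1 → 3 → 7: 22+20+12+18 = 72
4 → 2 → 3 → 7: 22+8+18 = 48
The minimum is 48 m via 4 → 2 → 3 → 7.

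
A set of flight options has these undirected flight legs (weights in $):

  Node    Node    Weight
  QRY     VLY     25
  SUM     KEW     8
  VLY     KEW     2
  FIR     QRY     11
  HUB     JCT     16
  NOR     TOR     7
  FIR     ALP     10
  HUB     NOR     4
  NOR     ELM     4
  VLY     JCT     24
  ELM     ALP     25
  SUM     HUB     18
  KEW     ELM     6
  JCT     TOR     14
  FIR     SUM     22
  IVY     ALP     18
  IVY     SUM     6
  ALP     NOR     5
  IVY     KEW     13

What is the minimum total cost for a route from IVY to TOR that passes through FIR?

$50

Best IVY to FIR: IVY → SUM → FIR costing 28
Best FIR to TOR: FIR → ALP → NOR → TOR costing 22
Total via FIR: 28 + 22 = $50.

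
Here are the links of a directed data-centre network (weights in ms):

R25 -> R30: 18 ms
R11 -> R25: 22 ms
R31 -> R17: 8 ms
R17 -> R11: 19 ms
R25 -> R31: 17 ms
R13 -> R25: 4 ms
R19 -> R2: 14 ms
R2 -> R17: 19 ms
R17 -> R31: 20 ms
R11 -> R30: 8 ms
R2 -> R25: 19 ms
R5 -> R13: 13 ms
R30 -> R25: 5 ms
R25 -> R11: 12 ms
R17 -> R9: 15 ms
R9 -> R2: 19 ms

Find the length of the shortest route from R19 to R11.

45 ms

Compare a few routes:
R19–R2–R17–R11: 14+19+19 = 52
R19–R2–R25–R11: 14+19+12 = 45
The minimum is 45 ms via R19–R2–R25–R11.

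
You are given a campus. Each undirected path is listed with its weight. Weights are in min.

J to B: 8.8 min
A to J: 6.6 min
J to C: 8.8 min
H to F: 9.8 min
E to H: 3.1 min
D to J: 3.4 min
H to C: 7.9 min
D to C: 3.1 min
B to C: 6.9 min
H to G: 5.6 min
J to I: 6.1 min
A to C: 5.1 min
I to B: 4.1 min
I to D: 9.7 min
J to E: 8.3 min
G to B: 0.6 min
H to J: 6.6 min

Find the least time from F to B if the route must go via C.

Best F to C: F–H–C costing 17.7
Best C to B: C–B costing 6.9
Total via C: 17.7 + 6.9 = 24.6 min.

24.6 min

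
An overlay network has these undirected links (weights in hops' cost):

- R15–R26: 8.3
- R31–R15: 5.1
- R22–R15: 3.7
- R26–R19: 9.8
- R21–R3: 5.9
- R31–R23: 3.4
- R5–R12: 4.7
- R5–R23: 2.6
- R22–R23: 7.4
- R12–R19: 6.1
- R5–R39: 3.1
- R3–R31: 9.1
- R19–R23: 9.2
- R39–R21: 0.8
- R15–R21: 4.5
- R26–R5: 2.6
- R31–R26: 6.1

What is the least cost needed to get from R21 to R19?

Shortest distances from R21:
R21: 0
R39: 0.8  (via R21)
R5: 3.9  (via R39)
R15: 4.5  (via R21)
R3: 5.9  (via R21)
R26: 6.5  (via R5)
R23: 6.5  (via R5)
R22: 8.2  (via R15)
R12: 8.6  (via R5)
R31: 9.6  (via R15)
R19: 14.7  (via R12)
Shortest route: R21–R39–R5–R12–R19 = 14.7 hops' cost.

14.7 hops' cost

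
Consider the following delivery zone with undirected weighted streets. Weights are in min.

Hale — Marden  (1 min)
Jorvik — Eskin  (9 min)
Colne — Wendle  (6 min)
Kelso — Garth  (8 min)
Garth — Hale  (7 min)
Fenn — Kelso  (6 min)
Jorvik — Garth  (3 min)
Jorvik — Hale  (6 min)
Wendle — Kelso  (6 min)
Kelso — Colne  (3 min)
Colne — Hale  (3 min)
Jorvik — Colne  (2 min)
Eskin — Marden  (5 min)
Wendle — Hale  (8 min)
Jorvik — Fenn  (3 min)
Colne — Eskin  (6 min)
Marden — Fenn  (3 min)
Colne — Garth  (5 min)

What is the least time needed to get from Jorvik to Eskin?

8 min

Running Dijkstra from Jorvik:
Jorvik: 0
Colne: 2  (via Jorvik)
Fenn: 3  (via Jorvik)
Garth: 3  (via Jorvik)
Hale: 5  (via Colne)
Kelso: 5  (via Colne)
Marden: 6  (via Fenn)
Wendle: 8  (via Colne)
Eskin: 8  (via Colne)
Shortest route: Jorvik → Colne → Eskin = 8 min.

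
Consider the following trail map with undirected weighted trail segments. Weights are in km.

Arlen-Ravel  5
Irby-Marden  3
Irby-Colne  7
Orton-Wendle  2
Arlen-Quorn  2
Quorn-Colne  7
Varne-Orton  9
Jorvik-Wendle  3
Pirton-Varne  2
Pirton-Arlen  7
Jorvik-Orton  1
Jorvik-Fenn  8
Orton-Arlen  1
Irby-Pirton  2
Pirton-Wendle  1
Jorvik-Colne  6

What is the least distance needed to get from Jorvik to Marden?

9 km

Compare a few routes:
Jorvik - Colne - Irby - Marden: 6+7+3 = 16
Jorvik - Wendle - Pirton - Irby - Marden: 3+1+2+3 = 9
Jorvik - Orton - Arlen - Pirton - Irby - Marden: 1+1+7+2+3 = 14
The minimum is 9 km via Jorvik - Wendle - Pirton - Irby - Marden.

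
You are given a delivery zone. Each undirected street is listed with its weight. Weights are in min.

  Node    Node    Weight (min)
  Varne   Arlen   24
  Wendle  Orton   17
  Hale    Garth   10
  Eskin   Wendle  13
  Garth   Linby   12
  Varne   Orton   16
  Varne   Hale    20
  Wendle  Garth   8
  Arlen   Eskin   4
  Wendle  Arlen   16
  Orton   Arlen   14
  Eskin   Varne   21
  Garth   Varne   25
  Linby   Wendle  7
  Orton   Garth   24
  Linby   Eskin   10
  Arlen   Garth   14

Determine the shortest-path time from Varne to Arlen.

Enumerating some paths:
Varne - Eskin - Arlen: 21+4 = 25
Varne - Arlen: 24 = 24
Cheapest is Varne - Arlen at 24 min.

24 min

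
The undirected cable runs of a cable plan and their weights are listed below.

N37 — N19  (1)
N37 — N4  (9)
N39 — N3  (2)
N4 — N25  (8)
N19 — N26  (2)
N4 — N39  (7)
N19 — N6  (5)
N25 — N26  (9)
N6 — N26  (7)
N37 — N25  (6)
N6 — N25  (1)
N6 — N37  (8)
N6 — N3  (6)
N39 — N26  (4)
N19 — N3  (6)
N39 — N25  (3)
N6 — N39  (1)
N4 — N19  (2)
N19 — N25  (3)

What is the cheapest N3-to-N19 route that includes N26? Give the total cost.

Best N3 to N26: N3–N39–N26 costing 6
Shortest N26→N19: N26–N19 = 2
Total via N26: 6 + 2 = 8.

8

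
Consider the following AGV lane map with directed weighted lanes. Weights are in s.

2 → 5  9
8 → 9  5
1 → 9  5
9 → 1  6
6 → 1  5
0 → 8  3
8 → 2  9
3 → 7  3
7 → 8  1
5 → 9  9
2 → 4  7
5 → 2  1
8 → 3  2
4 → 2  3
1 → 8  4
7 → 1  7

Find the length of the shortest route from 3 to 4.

Enumerating some paths:
3–7–1–8–2–4: 3+7+4+9+7 = 30
3–7–8–2–4: 3+1+9+7 = 20
Cheapest is 3–7–8–2–4 at 20 s.

20 s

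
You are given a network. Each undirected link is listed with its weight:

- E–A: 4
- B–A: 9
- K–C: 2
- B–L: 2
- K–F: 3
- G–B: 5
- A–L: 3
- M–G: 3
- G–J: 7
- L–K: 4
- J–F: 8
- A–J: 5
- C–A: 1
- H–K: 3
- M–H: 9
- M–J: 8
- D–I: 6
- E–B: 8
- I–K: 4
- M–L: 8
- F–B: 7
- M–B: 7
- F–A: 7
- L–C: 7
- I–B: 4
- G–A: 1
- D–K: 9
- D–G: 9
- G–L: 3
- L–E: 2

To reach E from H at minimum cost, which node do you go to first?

K

Candidate routes:
H - K - L - E: 3+4+2 = 9
H - K - C - A - E: 3+2+1+4 = 10
Cheapest is H - K - L - E at 9.
So from H the first move is to K.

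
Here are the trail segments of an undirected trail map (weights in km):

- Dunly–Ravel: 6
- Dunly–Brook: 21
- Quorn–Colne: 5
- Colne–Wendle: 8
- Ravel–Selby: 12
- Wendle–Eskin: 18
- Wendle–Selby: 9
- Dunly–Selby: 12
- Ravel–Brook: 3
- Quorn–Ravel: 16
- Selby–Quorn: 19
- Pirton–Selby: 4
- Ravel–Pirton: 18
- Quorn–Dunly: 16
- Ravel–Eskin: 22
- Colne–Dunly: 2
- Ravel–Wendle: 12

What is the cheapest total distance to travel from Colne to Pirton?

18 km

Shortest distances from Colne:
Colne: 0
Dunly: 2  (via Colne)
Quorn: 5  (via Colne)
Ravel: 8  (via Dunly)
Wendle: 8  (via Colne)
Brook: 11  (via Ravel)
Selby: 14  (via Dunly)
Pirton: 18  (via Selby)
Shortest route: Colne–Dunly–Selby–Pirton = 18 km.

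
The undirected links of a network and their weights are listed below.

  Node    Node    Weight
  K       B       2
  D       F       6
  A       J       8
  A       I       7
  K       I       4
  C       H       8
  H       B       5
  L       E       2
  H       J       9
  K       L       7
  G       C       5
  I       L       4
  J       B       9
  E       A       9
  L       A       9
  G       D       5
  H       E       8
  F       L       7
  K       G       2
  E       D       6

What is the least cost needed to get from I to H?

Shortest distances from I:
I: 0
K: 4  (via I)
L: 4  (via I)
B: 6  (via K)
E: 6  (via L)
G: 6  (via K)
A: 7  (via I)
C: 11  (via G)
D: 11  (via G)
F: 11  (via L)
H: 11  (via B)
Shortest route: I–K–B–H = 11.

11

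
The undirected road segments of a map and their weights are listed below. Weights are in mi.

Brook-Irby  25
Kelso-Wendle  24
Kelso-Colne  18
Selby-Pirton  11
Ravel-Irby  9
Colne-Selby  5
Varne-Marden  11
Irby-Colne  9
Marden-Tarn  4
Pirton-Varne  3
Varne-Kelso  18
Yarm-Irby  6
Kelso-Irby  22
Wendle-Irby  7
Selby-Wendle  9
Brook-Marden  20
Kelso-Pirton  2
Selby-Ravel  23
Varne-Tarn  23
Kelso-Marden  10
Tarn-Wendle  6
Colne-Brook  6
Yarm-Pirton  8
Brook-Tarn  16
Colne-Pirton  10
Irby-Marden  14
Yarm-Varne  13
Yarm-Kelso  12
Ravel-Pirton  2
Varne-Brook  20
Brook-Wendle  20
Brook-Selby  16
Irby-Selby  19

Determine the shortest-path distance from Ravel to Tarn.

Running Dijkstra from Ravel:
Ravel: 0
Pirton: 2  (via Ravel)
Kelso: 4  (via Pirton)
Varne: 5  (via Pirton)
Irby: 9  (via Ravel)
Yarm: 10  (via Pirton)
Colne: 12  (via Pirton)
Selby: 13  (via Pirton)
Marden: 14  (via Kelso)
Wendle: 16  (via Irby)
Brook: 18  (via Colne)
Tarn: 18  (via Marden)
Shortest route: Ravel–Pirton–Kelso–Marden–Tarn = 18 mi.

18 mi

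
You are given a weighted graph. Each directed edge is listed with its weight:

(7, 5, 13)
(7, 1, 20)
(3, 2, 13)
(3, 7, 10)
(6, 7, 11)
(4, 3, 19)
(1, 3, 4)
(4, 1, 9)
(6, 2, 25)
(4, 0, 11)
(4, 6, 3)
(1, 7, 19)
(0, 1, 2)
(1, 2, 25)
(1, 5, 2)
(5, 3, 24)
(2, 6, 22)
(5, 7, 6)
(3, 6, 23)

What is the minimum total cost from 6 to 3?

Compare a few routes:
6 - 7 - 5 - 3: 11+13+24 = 48
6 - 7 - 1 - 3: 11+20+4 = 35
Cheapest is 6 - 7 - 1 - 3 at 35.

35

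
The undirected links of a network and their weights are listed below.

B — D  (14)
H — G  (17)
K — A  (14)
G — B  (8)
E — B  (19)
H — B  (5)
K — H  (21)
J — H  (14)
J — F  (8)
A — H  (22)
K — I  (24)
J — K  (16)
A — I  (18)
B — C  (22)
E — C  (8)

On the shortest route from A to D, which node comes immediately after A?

Enumerating some paths:
A–H–G–B–D: 22+17+8+14 = 61
A–K–J–H–B–D: 14+16+14+5+14 = 63
A–K–H–B–D: 14+21+5+14 = 54
A–H–B–D: 22+5+14 = 41
The minimum is 41 via A–H–B–D.
So from A the first move is to H.

H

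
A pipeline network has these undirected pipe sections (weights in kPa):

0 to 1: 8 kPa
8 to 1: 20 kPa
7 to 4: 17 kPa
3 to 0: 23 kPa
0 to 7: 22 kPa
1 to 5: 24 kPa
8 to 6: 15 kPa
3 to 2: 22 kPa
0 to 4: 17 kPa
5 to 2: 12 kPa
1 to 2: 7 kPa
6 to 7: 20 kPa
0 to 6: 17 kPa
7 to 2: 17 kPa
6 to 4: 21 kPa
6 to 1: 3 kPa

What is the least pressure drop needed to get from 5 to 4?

Settle nodes by increasing distance from 5:
5: 0
2: 12  (via 5)
1: 19  (via 2)
6: 22  (via 1)
0: 27  (via 1)
7: 29  (via 2)
3: 34  (via 2)
8: 37  (via 6)
4: 43  (via 6)
Shortest route: 5 → 2 → 1 → 6 → 4 = 43 kPa.

43 kPa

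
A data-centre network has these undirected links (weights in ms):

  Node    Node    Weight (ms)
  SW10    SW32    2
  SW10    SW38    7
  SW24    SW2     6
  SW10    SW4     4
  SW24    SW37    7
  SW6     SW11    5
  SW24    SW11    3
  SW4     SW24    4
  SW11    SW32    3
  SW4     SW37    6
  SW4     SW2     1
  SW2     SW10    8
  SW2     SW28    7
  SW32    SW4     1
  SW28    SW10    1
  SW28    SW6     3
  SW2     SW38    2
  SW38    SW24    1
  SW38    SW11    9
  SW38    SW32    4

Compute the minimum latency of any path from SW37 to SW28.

Compare a few routes:
SW37 → SW4 → SW32 → SW10 → SW28: 6+1+2+1 = 10
SW37 → SW4 → SW10 → SW28: 6+4+1 = 11
SW37 → SW24 → SW38 → SW32 → SW10 → SW28: 7+1+4+2+1 = 15
SW37 → SW4 → SW2 → SW28: 6+1+7 = 14
The minimum is 10 ms via SW37 → SW4 → SW32 → SW10 → SW28.

10 ms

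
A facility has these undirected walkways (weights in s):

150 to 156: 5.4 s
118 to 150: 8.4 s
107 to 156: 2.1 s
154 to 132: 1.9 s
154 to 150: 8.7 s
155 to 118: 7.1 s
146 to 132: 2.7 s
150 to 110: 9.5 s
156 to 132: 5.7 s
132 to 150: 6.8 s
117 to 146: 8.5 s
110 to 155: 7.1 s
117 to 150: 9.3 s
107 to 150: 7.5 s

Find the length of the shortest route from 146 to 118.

17.9 s

Shortest distances from 146:
146: 0
132: 2.7  (via 146)
154: 4.6  (via 132)
156: 8.4  (via 132)
117: 8.5  (via 146)
150: 9.5  (via 132)
107: 10.5  (via 156)
118: 17.9  (via 150)
Shortest route: 146–132–150–118 = 17.9 s.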